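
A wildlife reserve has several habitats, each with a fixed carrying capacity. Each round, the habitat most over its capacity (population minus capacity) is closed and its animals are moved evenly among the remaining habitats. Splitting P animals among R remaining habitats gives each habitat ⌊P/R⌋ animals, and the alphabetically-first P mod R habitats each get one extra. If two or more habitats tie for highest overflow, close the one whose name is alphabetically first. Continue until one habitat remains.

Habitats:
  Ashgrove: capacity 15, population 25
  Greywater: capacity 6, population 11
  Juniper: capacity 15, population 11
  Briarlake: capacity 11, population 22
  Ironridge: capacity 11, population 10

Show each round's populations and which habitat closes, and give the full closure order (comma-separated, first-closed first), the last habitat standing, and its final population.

Closure order: Briarlake, Ashgrove, Greywater, Ironridge
Last habitat: Juniper with 79 animals

Round 1: Ashgrove=25 Briarlake=22 Greywater=11 Ironridge=10 Juniper=11 → close Briarlake (overflow 11)
  22÷4 = 5 each, +1 to first 2
Round 2: Ashgrove=31 Greywater=17 Ironridge=15 Juniper=16 → close Ashgrove (overflow 16)
  31÷3 = 10 each, +1 to first 1
Round 3: Greywater=28 Ironridge=25 Juniper=26 → close Greywater (overflow 22)
  28÷2 = 14 each, +1 to first 0
Round 4: Ironridge=39 Juniper=40 → close Ironridge (overflow 28)
  39÷1 = 39 each, +1 to first 0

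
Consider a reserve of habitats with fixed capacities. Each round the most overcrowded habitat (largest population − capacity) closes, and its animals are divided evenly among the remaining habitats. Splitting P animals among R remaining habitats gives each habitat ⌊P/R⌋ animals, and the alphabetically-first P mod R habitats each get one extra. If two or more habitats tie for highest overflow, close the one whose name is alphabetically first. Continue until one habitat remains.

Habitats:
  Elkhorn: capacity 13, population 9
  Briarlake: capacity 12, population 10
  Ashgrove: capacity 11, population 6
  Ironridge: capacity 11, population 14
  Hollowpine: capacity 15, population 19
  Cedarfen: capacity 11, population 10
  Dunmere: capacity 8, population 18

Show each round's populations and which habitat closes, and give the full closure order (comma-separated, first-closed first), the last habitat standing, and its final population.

Closure order: Dunmere, Hollowpine, Ironridge, Briarlake, Cedarfen, Ashgrove
Last habitat: Elkhorn with 86 animals

Round 1: Ashgrove=6 Briarlake=10 Cedarfen=10 Dunmere=18 Elkhorn=9 Hollowpine=19 Ironridge=14 → close Dunmere (overflow 10)
  18÷6 = 3 each, +1 to first 0
Round 2: Ashgrove=9 Briarlake=13 Cedarfen=13 Elkhorn=12 Hollowpine=22 Ironridge=17 → close Hollowpine (overflow 7)
  22÷5 = 4 each, +1 to first 2
Round 3: Ashgrove=14 Briarlake=18 Cedarfen=17 Elkhorn=16 Ironridge=21 → close Ironridge (overflow 10)
  21÷4 = 5 each, +1 to first 1
Round 4: Ashgrove=20 Briarlake=23 Cedarfen=22 Elkhorn=21 → close Briarlake (overflow 11)
  23÷3 = 7 each, +1 to first 2
Round 5: Ashgrove=28 Cedarfen=30 Elkhorn=28 → close Cedarfen (overflow 19)
  30÷2 = 15 each, +1 to first 0
Round 6: Ashgrove=43 Elkhorn=43 → close Ashgrove (overflow 32)
  43÷1 = 43 each, +1 to first 0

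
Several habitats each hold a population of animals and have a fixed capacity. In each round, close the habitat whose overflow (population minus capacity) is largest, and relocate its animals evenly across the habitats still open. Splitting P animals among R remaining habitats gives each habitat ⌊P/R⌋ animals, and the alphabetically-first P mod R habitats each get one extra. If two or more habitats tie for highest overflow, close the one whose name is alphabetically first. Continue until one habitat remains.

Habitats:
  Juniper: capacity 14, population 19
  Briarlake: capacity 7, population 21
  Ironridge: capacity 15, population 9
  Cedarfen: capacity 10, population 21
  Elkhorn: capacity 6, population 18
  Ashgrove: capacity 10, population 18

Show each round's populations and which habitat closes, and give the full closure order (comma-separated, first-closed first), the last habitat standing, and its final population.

Closure order: Briarlake, Elkhorn, Cedarfen, Ashgrove, Juniper
Last habitat: Ironridge with 106 animals

Round 1: Ashgrove=18 Briarlake=21 Cedarfen=21 Elkhorn=18 Ironridge=9 Juniper=19 → close Briarlake (overflow 14)
  21÷5 = 4 each, +1 to first 1
Round 2: Ashgrove=23 Cedarfen=25 Elkhorn=22 Ironridge=13 Juniper=23 → close Elkhorn (overflow 16)
  22÷4 = 5 each, +1 to first 2
Round 3: Ashgrove=29 Cedarfen=31 Ironridge=18 Juniper=28 → close Cedarfen (overflow 21)
  31÷3 = 10 each, +1 to first 1
Round 4: Ashgrove=40 Ironridge=28 Juniper=38 → close Ashgrove (overflow 30)
  40÷2 = 20 each, +1 to first 0
Round 5: Ironridge=48 Juniper=58 → close Juniper (overflow 44)
  58÷1 = 58 each, +1 to first 0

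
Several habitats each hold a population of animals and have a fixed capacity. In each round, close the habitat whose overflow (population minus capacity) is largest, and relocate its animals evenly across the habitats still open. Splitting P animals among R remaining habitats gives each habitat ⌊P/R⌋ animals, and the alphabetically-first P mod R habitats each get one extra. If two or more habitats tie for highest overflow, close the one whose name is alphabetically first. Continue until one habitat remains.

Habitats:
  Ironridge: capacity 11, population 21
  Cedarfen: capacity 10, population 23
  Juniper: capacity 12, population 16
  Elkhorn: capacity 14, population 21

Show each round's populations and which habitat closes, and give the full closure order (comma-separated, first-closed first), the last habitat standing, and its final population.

Round 1: Cedarfen=23 Elkhorn=21 Ironridge=21 Juniper=16 → close Cedarfen (overflow 13)
  23÷3 = 7 each, +1 to first 2
Round 2: Elkhorn=29 Ironridge=29 Juniper=23 → close Ironridge (overflow 18)
  29÷2 = 14 each, +1 to first 1
Round 3: Elkhorn=44 Juniper=37 → close Elkhorn (overflow 30)
  44÷1 = 44 each, +1 to first 0

Closure order: Cedarfen, Ironridge, Elkhorn
Last habitat: Juniper with 81 animals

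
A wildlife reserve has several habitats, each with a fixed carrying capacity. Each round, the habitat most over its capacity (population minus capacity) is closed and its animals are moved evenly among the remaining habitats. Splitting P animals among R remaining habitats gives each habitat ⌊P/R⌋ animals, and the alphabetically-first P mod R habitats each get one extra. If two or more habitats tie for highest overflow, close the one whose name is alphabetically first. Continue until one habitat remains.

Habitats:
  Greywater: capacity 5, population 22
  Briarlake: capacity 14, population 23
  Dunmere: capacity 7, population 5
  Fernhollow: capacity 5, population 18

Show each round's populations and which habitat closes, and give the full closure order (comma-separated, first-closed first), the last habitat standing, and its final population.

Round 1: Briarlake=23 Dunmere=5 Fernhollow=18 Greywater=22 → close Greywater (overflow 17)
  22÷3 = 7 each, +1 to first 1
Round 2: Briarlake=31 Dunmere=12 Fernhollow=25 → close Fernhollow (overflow 20)
  25÷2 = 12 each, +1 to first 1
Round 3: Briarlake=44 Dunmere=24 → close Briarlake (overflow 30)
  44÷1 = 44 each, +1 to first 0

Closure order: Greywater, Fernhollow, Briarlake
Last habitat: Dunmere with 68 animals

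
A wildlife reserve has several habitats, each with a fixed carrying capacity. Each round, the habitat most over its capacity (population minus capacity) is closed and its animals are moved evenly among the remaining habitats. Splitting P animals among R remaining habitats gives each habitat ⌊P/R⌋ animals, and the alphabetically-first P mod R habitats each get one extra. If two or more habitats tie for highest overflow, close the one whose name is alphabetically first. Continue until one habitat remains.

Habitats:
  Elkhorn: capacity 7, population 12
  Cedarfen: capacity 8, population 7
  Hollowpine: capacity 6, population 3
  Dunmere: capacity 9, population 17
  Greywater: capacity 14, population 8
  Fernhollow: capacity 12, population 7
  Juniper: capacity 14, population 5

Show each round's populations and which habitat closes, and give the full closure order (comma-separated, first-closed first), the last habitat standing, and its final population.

Closure order: Dunmere, Elkhorn, Cedarfen, Hollowpine, Fernhollow, Greywater
Last habitat: Juniper with 59 animals

Round 1: Cedarfen=7 Dunmere=17 Elkhorn=12 Fernhollow=7 Greywater=8 Hollowpine=3 Juniper=5 → close Dunmere (overflow 8)
  17÷6 = 2 each, +1 to first 5
Round 2: Cedarfen=10 Elkhorn=15 Fernhollow=10 Greywater=11 Hollowpine=6 Juniper=7 → close Elkhorn (overflow 8)
  15÷5 = 3 each, +1 to first 0
Round 3: Cedarfen=13 Fernhollow=13 Greywater=14 Hollowpine=9 Juniper=10 → close Cedarfen (overflow 5)
  13÷4 = 3 each, +1 to first 1
Round 4: Fernhollow=17 Greywater=17 Hollowpine=12 Juniper=13 → close Hollowpine (overflow 6)
  12÷3 = 4 each, +1 to first 0
Round 5: Fernhollow=21 Greywater=21 Juniper=17 → close Fernhollow (overflow 9)
  21÷2 = 10 each, +1 to first 1
Round 6: Greywater=32 Juniper=27 → close Greywater (overflow 18)
  32÷1 = 32 each, +1 to first 0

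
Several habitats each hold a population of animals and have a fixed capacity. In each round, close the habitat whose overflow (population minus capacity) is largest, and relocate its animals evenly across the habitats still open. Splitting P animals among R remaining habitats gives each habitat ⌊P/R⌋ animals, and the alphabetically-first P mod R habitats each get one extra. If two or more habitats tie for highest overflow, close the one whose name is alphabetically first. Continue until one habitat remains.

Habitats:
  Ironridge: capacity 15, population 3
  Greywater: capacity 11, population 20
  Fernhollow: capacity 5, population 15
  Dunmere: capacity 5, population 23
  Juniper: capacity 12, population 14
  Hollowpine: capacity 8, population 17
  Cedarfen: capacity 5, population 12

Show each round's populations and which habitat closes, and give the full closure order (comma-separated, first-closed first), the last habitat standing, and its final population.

Closure order: Dunmere, Fernhollow, Greywater, Hollowpine, Cedarfen, Juniper
Last habitat: Ironridge with 104 animals

Round 1: Cedarfen=12 Dunmere=23 Fernhollow=15 Greywater=20 Hollowpine=17 Ironridge=3 Juniper=14 → close Dunmere (overflow 18)
  23÷6 = 3 each, +1 to first 5
Round 2: Cedarfen=16 Fernhollow=19 Greywater=24 Hollowpine=21 Ironridge=7 Juniper=17 → close Fernhollow (overflow 14)
  19÷5 = 3 each, +1 to first 4
Round 3: Cedarfen=20 Greywater=28 Hollowpine=25 Ironridge=11 Juniper=20 → close Greywater (overflow 17)
  28÷4 = 7 each, +1 to first 0
Round 4: Cedarfen=27 Hollowpine=32 Ironridge=18 Juniper=27 → close Hollowpine (overflow 24)
  32÷3 = 10 each, +1 to first 2
Round 5: Cedarfen=38 Ironridge=29 Juniper=37 → close Cedarfen (overflow 33)
  38÷2 = 19 each, +1 to first 0
Round 6: Ironridge=48 Juniper=56 → close Juniper (overflow 44)
  56÷1 = 56 each, +1 to first 0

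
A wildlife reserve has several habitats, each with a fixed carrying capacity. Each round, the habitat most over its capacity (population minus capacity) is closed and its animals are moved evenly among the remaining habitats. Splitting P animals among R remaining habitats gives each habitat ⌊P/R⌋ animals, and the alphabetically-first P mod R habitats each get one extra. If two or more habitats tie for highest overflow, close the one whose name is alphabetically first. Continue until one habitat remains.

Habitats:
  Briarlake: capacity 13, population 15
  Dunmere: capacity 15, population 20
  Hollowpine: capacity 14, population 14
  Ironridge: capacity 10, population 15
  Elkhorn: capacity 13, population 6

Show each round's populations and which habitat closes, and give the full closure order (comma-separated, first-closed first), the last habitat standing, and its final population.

Round 1: Briarlake=15 Dunmere=20 Elkhorn=6 Hollowpine=14 Ironridge=15 → close Dunmere (overflow 5)
  20÷4 = 5 each, +1 to first 0
Round 2: Briarlake=20 Elkhorn=11 Hollowpine=19 Ironridge=20 → close Ironridge (overflow 10)
  20÷3 = 6 each, +1 to first 2
Round 3: Briarlake=27 Elkhorn=18 Hollowpine=25 → close Briarlake (overflow 14)
  27÷2 = 13 each, +1 to first 1
Round 4: Elkhorn=32 Hollowpine=38 → close Hollowpine (overflow 24)
  38÷1 = 38 each, +1 to first 0

Closure order: Dunmere, Ironridge, Briarlake, Hollowpine
Last habitat: Elkhorn with 70 animals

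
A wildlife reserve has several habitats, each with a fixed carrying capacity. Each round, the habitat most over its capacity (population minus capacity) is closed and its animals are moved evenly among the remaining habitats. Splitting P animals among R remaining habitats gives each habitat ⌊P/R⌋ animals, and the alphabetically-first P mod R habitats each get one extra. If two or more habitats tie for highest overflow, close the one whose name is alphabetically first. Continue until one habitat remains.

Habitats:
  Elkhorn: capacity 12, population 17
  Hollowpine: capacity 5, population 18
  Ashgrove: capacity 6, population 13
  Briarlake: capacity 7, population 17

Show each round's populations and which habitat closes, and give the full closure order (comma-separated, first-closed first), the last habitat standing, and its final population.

Closure order: Hollowpine, Briarlake, Ashgrove
Last habitat: Elkhorn with 65 animals

Round 1: Ashgrove=13 Briarlake=17 Elkhorn=17 Hollowpine=18 → close Hollowpine (overflow 13)
  18÷3 = 6 each, +1 to first 0
Round 2: Ashgrove=19 Briarlake=23 Elkhorn=23 → close Briarlake (overflow 16)
  23÷2 = 11 each, +1 to first 1
Round 3: Ashgrove=31 Elkhorn=34 → close Ashgrove (overflow 25)
  31÷1 = 31 each, +1 to first 0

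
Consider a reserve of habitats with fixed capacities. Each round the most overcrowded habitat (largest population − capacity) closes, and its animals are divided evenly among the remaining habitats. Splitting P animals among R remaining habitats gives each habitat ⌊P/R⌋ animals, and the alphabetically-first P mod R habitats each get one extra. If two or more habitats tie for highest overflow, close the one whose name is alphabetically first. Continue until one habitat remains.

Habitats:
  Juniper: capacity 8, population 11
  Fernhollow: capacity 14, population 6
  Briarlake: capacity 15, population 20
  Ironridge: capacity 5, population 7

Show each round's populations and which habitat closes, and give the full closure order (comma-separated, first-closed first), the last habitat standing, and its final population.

Closure order: Briarlake, Ironridge, Juniper
Last habitat: Fernhollow with 44 animals

Round 1: Briarlake=20 Fernhollow=6 Ironridge=7 Juniper=11 → close Briarlake (overflow 5)
  20÷3 = 6 each, +1 to first 2
Round 2: Fernhollow=13 Ironridge=14 Juniper=17 → close Ironridge (overflow 9)
  14÷2 = 7 each, +1 to first 0
Round 3: Fernhollow=20 Juniper=24 → close Juniper (overflow 16)
  24÷1 = 24 each, +1 to first 0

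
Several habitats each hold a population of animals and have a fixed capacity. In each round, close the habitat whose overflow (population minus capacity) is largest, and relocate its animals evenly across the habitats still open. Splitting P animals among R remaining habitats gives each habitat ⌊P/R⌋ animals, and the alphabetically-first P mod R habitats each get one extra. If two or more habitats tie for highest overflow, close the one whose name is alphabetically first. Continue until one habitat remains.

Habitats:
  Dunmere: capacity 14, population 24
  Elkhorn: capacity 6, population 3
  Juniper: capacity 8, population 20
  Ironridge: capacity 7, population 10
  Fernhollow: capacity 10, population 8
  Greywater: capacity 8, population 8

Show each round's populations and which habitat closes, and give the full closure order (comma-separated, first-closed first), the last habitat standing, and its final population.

Round 1: Dunmere=24 Elkhorn=3 Fernhollow=8 Greywater=8 Ironridge=10 Juniper=20 → close Juniper (overflow 12)
  20÷5 = 4 each, +1 to first 0
Round 2: Dunmere=28 Elkhorn=7 Fernhollow=12 Greywater=12 Ironridge=14 → close Dunmere (overflow 14)
  28÷4 = 7 each, +1 to first 0
Round 3: Elkhorn=14 Fernhollow=19 Greywater=19 Ironridge=21 → close Ironridge (overflow 14)
  21÷3 = 7 each, +1 to first 0
Round 4: Elkhorn=21 Fernhollow=26 Greywater=26 → close Greywater (overflow 18)
  26÷2 = 13 each, +1 to first 0
Round 5: Elkhorn=34 Fernhollow=39 → close Fernhollow (overflow 29)
  39÷1 = 39 each, +1 to first 0

Closure order: Juniper, Dunmere, Ironridge, Greywater, Fernhollow
Last habitat: Elkhorn with 73 animals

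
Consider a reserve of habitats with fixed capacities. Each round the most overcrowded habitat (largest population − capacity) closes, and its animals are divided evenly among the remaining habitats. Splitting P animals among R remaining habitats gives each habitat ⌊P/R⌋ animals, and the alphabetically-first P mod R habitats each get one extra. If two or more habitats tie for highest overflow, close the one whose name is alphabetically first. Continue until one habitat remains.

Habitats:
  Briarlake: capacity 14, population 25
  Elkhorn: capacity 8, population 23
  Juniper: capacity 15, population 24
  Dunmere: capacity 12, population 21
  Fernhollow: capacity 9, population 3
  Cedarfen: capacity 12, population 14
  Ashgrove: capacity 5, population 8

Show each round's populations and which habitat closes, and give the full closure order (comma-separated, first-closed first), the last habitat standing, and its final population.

Closure order: Elkhorn, Briarlake, Dunmere, Juniper, Ashgrove, Cedarfen
Last habitat: Fernhollow with 118 animals

Round 1: Ashgrove=8 Briarlake=25 Cedarfen=14 Dunmere=21 Elkhorn=23 Fernhollow=3 Juniper=24 → close Elkhorn (overflow 15)
  23÷6 = 3 each, +1 to first 5
Round 2: Ashgrove=12 Briarlake=29 Cedarfen=18 Dunmere=25 Fernhollow=7 Juniper=27 → close Briarlake (overflow 15)
  29÷5 = 5 each, +1 to first 4
Round 3: Ashgrove=18 Cedarfen=24 Dunmere=31 Fernhollow=13 Juniper=32 → close Dunmere (overflow 19)
  31÷4 = 7 each, +1 to first 3
Round 4: Ashgrove=26 Cedarfen=32 Fernhollow=21 Juniper=39 → close Juniper (overflow 24)
  39÷3 = 13 each, +1 to first 0
Round 5: Ashgrove=39 Cedarfen=45 Fernhollow=34 → close Ashgrove (overflow 34)
  39÷2 = 19 each, +1 to first 1
Round 6: Cedarfen=65 Fernhollow=53 → close Cedarfen (overflow 53)
  65÷1 = 65 each, +1 to first 0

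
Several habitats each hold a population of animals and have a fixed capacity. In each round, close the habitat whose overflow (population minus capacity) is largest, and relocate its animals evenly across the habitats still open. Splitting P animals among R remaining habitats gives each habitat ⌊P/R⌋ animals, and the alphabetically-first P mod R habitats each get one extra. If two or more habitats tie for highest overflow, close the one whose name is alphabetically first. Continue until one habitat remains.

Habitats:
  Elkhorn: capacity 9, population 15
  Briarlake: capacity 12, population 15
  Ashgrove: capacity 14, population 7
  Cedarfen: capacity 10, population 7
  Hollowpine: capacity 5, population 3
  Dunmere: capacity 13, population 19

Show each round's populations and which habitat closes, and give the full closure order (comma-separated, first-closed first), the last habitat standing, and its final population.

Round 1: Ashgrove=7 Briarlake=15 Cedarfen=7 Dunmere=19 Elkhorn=15 Hollowpine=3 → close Dunmere (overflow 6)
  19÷5 = 3 each, +1 to first 4
Round 2: Ashgrove=11 Briarlake=19 Cedarfen=11 Elkhorn=19 Hollowpine=6 → close Elkhorn (overflow 10)
  19÷4 = 4 each, +1 to first 3
Round 3: Ashgrove=16 Briarlake=24 Cedarfen=16 Hollowpine=10 → close Briarlake (overflow 12)
  24÷3 = 8 each, +1 to first 0
Round 4: Ashgrove=24 Cedarfen=24 Hollowpine=18 → close Cedarfen (overflow 14)
  24÷2 = 12 each, +1 to first 0
Round 5: Ashgrove=36 Hollowpine=30 → close Hollowpine (overflow 25)
  30÷1 = 30 each, +1 to first 0

Closure order: Dunmere, Elkhorn, Briarlake, Cedarfen, Hollowpine
Last habitat: Ashgrove with 66 animals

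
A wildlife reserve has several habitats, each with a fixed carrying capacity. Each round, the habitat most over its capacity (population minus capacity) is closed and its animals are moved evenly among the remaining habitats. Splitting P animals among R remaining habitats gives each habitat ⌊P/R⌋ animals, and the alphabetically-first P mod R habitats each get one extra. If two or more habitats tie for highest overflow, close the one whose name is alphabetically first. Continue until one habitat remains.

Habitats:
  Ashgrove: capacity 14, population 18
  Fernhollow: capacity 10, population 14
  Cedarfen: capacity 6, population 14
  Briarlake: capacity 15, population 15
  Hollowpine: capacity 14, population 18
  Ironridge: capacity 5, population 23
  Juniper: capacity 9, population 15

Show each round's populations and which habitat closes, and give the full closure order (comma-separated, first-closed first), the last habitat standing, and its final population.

Round 1: Ashgrove=18 Briarlake=15 Cedarfen=14 Fernhollow=14 Hollowpine=18 Ironridge=23 Juniper=15 → close Ironridge (overflow 18)
  23÷6 = 3 each, +1 to first 5
Round 2: Ashgrove=22 Briarlake=19 Cedarfen=18 Fernhollow=18 Hollowpine=22 Juniper=18 → close Cedarfen (overflow 12)
  18÷5 = 3 each, +1 to first 3
Round 3: Ashgrove=26 Briarlake=23 Fernhollow=22 Hollowpine=25 Juniper=21 → close Ashgrove (overflow 12)
  26÷4 = 6 each, +1 to first 2
Round 4: Briarlake=30 Fernhollow=29 Hollowpine=31 Juniper=27 → close Fernhollow (overflow 19)
  29÷3 = 9 each, +1 to first 2
Round 5: Briarlake=40 Hollowpine=41 Juniper=36 → close Hollowpine (overflow 27)
  41÷2 = 20 each, +1 to first 1
Round 6: Briarlake=61 Juniper=56 → close Juniper (overflow 47)
  56÷1 = 56 each, +1 to first 0

Closure order: Ironridge, Cedarfen, Ashgrove, Fernhollow, Hollowpine, Juniper
Last habitat: Briarlake with 117 animals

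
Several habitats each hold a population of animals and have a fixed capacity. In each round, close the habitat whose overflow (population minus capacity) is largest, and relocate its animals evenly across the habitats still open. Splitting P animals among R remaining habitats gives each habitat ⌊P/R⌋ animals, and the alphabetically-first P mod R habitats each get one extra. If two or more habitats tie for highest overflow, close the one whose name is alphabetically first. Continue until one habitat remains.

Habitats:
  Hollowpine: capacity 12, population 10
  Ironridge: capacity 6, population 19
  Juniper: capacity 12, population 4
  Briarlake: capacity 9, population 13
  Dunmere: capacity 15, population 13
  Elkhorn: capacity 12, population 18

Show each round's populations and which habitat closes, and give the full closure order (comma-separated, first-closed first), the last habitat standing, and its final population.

Round 1: Briarlake=13 Dunmere=13 Elkhorn=18 Hollowpine=10 Ironridge=19 Juniper=4 → close Ironridge (overflow 13)
  19÷5 = 3 each, +1 to first 4
Round 2: Briarlake=17 Dunmere=17 Elkhorn=22 Hollowpine=14 Juniper=7 → close Elkhorn (overflow 10)
  22÷4 = 5 each, +1 to first 2
Round 3: Briarlake=23 Dunmere=23 Hollowpine=19 Juniper=12 → close Briarlake (overflow 14)
  23÷3 = 7 each, +1 to first 2
Round 4: Dunmere=31 Hollowpine=27 Juniper=19 → close Dunmere (overflow 16)
  31÷2 = 15 each, +1 to first 1
Round 5: Hollowpine=43 Juniper=34 → close Hollowpine (overflow 31)
  43÷1 = 43 each, +1 to first 0

Closure order: Ironridge, Elkhorn, Briarlake, Dunmere, Hollowpine
Last habitat: Juniper with 77 animals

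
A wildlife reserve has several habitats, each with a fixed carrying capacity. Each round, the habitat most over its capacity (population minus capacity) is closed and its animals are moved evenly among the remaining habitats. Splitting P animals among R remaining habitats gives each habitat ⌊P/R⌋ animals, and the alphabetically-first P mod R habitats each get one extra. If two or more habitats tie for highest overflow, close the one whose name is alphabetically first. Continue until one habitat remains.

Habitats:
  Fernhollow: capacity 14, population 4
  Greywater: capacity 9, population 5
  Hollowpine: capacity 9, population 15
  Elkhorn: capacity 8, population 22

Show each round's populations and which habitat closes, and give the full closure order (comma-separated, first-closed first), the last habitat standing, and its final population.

Closure order: Elkhorn, Hollowpine, Greywater
Last habitat: Fernhollow with 46 animals

Round 1: Elkhorn=22 Fernhollow=4 Greywater=5 Hollowpine=15 → close Elkhorn (overflow 14)
  22÷3 = 7 each, +1 to first 1
Round 2: Fernhollow=12 Greywater=12 Hollowpine=22 → close Hollowpine (overflow 13)
  22÷2 = 11 each, +1 to first 0
Round 3: Fernhollow=23 Greywater=23 → close Greywater (overflow 14)
  23÷1 = 23 each, +1 to first 0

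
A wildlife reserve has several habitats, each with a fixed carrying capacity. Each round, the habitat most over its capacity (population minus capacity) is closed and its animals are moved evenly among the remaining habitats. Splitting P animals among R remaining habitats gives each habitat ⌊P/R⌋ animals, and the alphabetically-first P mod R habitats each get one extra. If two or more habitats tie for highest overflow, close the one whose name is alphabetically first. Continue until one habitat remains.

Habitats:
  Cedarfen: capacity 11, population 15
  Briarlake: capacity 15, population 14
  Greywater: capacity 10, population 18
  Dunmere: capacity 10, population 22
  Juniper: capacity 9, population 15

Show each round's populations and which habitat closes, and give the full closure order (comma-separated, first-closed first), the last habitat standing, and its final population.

Closure order: Dunmere, Greywater, Cedarfen, Juniper
Last habitat: Briarlake with 84 animals

Round 1: Briarlake=14 Cedarfen=15 Dunmere=22 Greywater=18 Juniper=15 → close Dunmere (overflow 12)
  22÷4 = 5 each, +1 to first 2
Round 2: Briarlake=20 Cedarfen=21 Greywater=23 Juniper=20 → close Greywater (overflow 13)
  23÷3 = 7 each, +1 to first 2
Round 3: Briarlake=28 Cedarfen=29 Juniper=27 → close Cedarfen (overflow 18)
  29÷2 = 14 each, +1 to first 1
Round 4: Briarlake=43 Juniper=41 → close Juniper (overflow 32)
  41÷1 = 41 each, +1 to first 0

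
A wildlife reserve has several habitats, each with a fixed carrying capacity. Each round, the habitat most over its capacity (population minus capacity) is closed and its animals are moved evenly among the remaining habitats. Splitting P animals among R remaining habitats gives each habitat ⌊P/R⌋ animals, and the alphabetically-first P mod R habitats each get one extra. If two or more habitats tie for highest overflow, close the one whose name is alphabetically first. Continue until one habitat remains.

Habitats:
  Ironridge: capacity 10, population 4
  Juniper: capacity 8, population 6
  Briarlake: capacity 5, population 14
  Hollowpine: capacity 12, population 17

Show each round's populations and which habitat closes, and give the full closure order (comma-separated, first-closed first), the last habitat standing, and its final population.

Closure order: Briarlake, Hollowpine, Juniper
Last habitat: Ironridge with 41 animals

Round 1: Briarlake=14 Hollowpine=17 Ironridge=4 Juniper=6 → close Briarlake (overflow 9)
  14÷3 = 4 each, +1 to first 2
Round 2: Hollowpine=22 Ironridge=9 Juniper=10 → close Hollowpine (overflow 10)
  22÷2 = 11 each, +1 to first 0
Round 3: Ironridge=20 Juniper=21 → close Juniper (overflow 13)
  21÷1 = 21 each, +1 to first 0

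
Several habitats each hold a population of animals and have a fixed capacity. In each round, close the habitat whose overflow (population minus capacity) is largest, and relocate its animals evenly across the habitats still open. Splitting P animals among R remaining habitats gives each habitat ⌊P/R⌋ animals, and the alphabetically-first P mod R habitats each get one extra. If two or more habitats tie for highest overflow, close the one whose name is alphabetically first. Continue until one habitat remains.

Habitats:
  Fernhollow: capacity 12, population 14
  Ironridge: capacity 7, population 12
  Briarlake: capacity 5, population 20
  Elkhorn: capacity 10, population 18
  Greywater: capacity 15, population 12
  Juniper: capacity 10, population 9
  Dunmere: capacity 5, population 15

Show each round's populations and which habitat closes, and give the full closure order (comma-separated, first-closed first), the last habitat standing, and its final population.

Round 1: Briarlake=20 Dunmere=15 Elkhorn=18 Fernhollow=14 Greywater=12 Ironridge=12 Juniper=9 → close Briarlake (overflow 15)
  20÷6 = 3 each, +1 to first 2
Round 2: Dunmere=19 Elkhorn=22 Fernhollow=17 Greywater=15 Ironridge=15 Juniper=12 → close Dunmere (overflow 14)
  19÷5 = 3 each, +1 to first 4
Round 3: Elkhorn=26 Fernhollow=21 Greywater=19 Ironridge=19 Juniper=15 → close Elkhorn (overflow 16)
  26÷4 = 6 each, +1 to first 2
Round 4: Fernhollow=28 Greywater=26 Ironridge=25 Juniper=21 → close Ironridge (overflow 18)
  25÷3 = 8 each, +1 to first 1
Round 5: Fernhollow=37 Greywater=34 Juniper=29 → close Fernhollow (overflow 25)
  37÷2 = 18 each, +1 to first 1
Round 6: Greywater=53 Juniper=47 → close Greywater (overflow 38)
  53÷1 = 53 each, +1 to first 0

Closure order: Briarlake, Dunmere, Elkhorn, Ironridge, Fernhollow, Greywater
Last habitat: Juniper with 100 animals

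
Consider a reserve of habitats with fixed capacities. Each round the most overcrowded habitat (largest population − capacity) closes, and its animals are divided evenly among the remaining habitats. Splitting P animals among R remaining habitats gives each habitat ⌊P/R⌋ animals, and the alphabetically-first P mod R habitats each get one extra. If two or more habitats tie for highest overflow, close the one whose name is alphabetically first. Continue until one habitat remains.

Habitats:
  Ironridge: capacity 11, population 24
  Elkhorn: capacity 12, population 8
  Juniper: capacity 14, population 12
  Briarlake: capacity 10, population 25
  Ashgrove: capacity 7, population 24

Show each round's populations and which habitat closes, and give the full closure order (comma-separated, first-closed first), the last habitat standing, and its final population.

Closure order: Ashgrove, Briarlake, Ironridge, Juniper
Last habitat: Elkhorn with 93 animals

Round 1: Ashgrove=24 Briarlake=25 Elkhorn=8 Ironridge=24 Juniper=12 → close Ashgrove (overflow 17)
  24÷4 = 6 each, +1 to first 0
Round 2: Briarlake=31 Elkhorn=14 Ironridge=30 Juniper=18 → close Briarlake (overflow 21)
  31÷3 = 10 each, +1 to first 1
Round 3: Elkhorn=25 Ironridge=40 Juniper=28 → close Ironridge (overflow 29)
  40÷2 = 20 each, +1 to first 0
Round 4: Elkhorn=45 Juniper=48 → close Juniper (overflow 34)
  48÷1 = 48 each, +1 to first 0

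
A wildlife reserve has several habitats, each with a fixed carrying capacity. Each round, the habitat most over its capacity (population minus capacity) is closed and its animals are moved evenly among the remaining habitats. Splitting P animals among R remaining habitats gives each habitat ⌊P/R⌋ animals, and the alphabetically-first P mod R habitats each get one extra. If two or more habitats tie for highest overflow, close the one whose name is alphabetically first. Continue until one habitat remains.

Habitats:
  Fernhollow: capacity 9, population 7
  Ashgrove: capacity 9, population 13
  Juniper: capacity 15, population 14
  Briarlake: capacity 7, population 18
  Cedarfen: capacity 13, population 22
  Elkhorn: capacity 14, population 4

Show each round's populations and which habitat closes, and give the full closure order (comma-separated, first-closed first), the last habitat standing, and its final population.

Closure order: Briarlake, Cedarfen, Ashgrove, Juniper, Fernhollow
Last habitat: Elkhorn with 78 animals

Round 1: Ashgrove=13 Briarlake=18 Cedarfen=22 Elkhorn=4 Fernhollow=7 Juniper=14 → close Briarlake (overflow 11)
  18÷5 = 3 each, +1 to first 3
Round 2: Ashgrove=17 Cedarfen=26 Elkhorn=8 Fernhollow=10 Juniper=17 → close Cedarfen (overflow 13)
  26÷4 = 6 each, +1 to first 2
Round 3: Ashgrove=24 Elkhorn=15 Fernhollow=16 Juniper=23 → close Ashgrove (overflow 15)
  24÷3 = 8 each, +1 to first 0
Round 4: Elkhorn=23 Fernhollow=24 Juniper=31 → close Juniper (overflow 16)
  31÷2 = 15 each, +1 to first 1
Round 5: Elkhorn=39 Fernhollow=39 → close Fernhollow (overflow 30)
  39÷1 = 39 each, +1 to first 0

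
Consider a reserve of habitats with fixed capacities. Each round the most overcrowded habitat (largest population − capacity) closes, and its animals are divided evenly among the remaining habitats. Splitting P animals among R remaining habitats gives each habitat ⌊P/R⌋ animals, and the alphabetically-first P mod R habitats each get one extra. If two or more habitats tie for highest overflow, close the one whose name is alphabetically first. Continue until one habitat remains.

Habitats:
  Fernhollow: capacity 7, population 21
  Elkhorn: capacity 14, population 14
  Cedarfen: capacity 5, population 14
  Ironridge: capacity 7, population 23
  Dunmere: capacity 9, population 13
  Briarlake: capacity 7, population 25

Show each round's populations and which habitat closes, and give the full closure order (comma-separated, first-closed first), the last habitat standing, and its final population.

Closure order: Briarlake, Ironridge, Fernhollow, Cedarfen, Dunmere
Last habitat: Elkhorn with 110 animals

Round 1: Briarlake=25 Cedarfen=14 Dunmere=13 Elkhorn=14 Fernhollow=21 Ironridge=23 → close Briarlake (overflow 18)
  25÷5 = 5 each, +1 to first 0
Round 2: Cedarfen=19 Dunmere=18 Elkhorn=19 Fernhollow=26 Ironridge=28 → close Ironridge (overflow 21)
  28÷4 = 7 each, +1 to first 0
Round 3: Cedarfen=26 Dunmere=25 Elkhorn=26 Fernhollow=33 → close Fernhollow (overflow 26)
  33÷3 = 11 each, +1 to first 0
Round 4: Cedarfen=37 Dunmere=36 Elkhorn=37 → close Cedarfen (overflow 32)
  37÷2 = 18 each, +1 to first 1
Round 5: Dunmere=55 Elkhorn=55 → close Dunmere (overflow 46)
  55÷1 = 55 each, +1 to first 0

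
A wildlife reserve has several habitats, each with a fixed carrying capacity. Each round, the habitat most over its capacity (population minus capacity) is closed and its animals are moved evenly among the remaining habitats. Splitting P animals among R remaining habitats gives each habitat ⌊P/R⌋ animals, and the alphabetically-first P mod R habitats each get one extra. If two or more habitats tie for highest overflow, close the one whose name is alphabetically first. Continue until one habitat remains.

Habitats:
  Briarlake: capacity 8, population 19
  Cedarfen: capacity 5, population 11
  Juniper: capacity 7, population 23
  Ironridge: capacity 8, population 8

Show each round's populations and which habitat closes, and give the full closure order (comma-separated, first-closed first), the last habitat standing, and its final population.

Closure order: Juniper, Briarlake, Cedarfen
Last habitat: Ironridge with 61 animals

Round 1: Briarlake=19 Cedarfen=11 Ironridge=8 Juniper=23 → close Juniper (overflow 16)
  23÷3 = 7 each, +1 to first 2
Round 2: Briarlake=27 Cedarfen=19 Ironridge=15 → close Briarlake (overflow 19)
  27÷2 = 13 each, +1 to first 1
Round 3: Cedarfen=33 Ironridge=28 → close Cedarfen (overflow 28)
  33÷1 = 33 each, +1 to first 0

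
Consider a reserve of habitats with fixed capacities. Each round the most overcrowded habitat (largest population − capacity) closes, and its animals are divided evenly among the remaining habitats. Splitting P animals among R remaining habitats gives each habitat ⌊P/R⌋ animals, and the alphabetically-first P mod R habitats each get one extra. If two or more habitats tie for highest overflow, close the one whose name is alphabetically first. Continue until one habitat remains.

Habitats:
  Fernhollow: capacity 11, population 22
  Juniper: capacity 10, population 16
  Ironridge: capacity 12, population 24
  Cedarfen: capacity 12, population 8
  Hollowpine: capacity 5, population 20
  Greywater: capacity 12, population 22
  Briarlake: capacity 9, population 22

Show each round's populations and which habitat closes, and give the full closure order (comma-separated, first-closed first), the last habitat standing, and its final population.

Closure order: Hollowpine, Briarlake, Ironridge, Fernhollow, Greywater, Juniper
Last habitat: Cedarfen with 134 animals

Round 1: Briarlake=22 Cedarfen=8 Fernhollow=22 Greywater=22 Hollowpine=20 Ironridge=24 Juniper=16 → close Hollowpine (overflow 15)
  20÷6 = 3 each, +1 to first 2
Round 2: Briarlake=26 Cedarfen=12 Fernhollow=25 Greywater=25 Ironridge=27 Juniper=19 → close Briarlake (overflow 17)
  26÷5 = 5 each, +1 to first 1
Round 3: Cedarfen=18 Fernhollow=30 Greywater=30 Ironridge=32 Juniper=24 → close Ironridge (overflow 20)
  32÷4 = 8 each, +1 to first 0
Round 4: Cedarfen=26 Fernhollow=38 Greywater=38 Juniper=32 → close Fernhollow (overflow 27)
  38÷3 = 12 each, +1 to first 2
Round 5: Cedarfen=39 Greywater=51 Juniper=44 → close Greywater (overflow 39)
  51÷2 = 25 each, +1 to first 1
Round 6: Cedarfen=65 Juniper=69 → close Juniper (overflow 59)
  69÷1 = 69 each, +1 to first 0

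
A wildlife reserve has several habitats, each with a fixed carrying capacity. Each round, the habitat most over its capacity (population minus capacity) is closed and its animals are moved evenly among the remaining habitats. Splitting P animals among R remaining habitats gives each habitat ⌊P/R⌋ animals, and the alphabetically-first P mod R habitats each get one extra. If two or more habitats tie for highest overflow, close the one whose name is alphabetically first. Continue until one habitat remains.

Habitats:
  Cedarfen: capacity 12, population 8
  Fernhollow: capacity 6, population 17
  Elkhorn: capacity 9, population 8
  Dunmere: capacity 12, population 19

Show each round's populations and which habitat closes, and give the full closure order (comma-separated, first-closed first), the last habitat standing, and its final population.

Closure order: Fernhollow, Dunmere, Elkhorn
Last habitat: Cedarfen with 52 animals

Round 1: Cedarfen=8 Dunmere=19 Elkhorn=8 Fernhollow=17 → close Fernhollow (overflow 11)
  17÷3 = 5 each, +1 to first 2
Round 2: Cedarfen=14 Dunmere=25 Elkhorn=13 → close Dunmere (overflow 13)
  25÷2 = 12 each, +1 to first 1
Round 3: Cedarfen=27 Elkhorn=25 → close Elkhorn (overflow 16)
  25÷1 = 25 each, +1 to first 0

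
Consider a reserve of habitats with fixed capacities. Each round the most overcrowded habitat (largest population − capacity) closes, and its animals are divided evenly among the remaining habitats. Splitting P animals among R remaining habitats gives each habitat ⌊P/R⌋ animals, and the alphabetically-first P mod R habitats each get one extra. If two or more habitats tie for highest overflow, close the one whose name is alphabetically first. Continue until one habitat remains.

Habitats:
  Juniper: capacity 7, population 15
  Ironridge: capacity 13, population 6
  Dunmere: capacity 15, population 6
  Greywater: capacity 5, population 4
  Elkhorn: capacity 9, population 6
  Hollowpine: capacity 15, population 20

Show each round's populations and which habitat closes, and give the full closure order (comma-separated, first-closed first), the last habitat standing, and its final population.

Closure order: Juniper, Hollowpine, Greywater, Elkhorn, Dunmere
Last habitat: Ironridge with 57 animals

Round 1: Dunmere=6 Elkhorn=6 Greywater=4 Hollowpine=20 Ironridge=6 Juniper=15 → close Juniper (overflow 8)
  15÷5 = 3 each, +1 to first 0
Round 2: Dunmere=9 Elkhorn=9 Greywater=7 Hollowpine=23 Ironridge=9 → close Hollowpine (overflow 8)
  23÷4 = 5 each, +1 to first 3
Round 3: Dunmere=15 Elkhorn=15 Greywater=13 Ironridge=14 → close Greywater (overflow 8)
  13÷3 = 4 each, +1 to first 1
Round 4: Dunmere=20 Elkhorn=19 Ironridge=18 → close Elkhorn (overflow 10)
  19÷2 = 9 each, +1 to first 1
Round 5: Dunmere=30 Ironridge=27 → close Dunmere (overflow 15)
  30÷1 = 30 each, +1 to first 0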